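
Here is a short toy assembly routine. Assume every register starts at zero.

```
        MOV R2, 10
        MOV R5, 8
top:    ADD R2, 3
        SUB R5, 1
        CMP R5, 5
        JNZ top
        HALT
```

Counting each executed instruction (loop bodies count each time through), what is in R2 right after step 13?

MOV R2, 10 → R2=10
MOV R5, 8 → R5=8
ADD R2, 3 → R2=10+3=13
SUB R5, 1 → R5=8-1=7
CMP R5, 5  (cmp 7,5)
JNZ top: taken
ADD R2, 3 → R2=13+3=16
SUB R5, 1 → R5=7-1=6
CMP R5, 5  (cmp 6,5)
JNZ top: taken
ADD R2, 3 → R2=16+3=19
SUB R5, 1 → R5=6-1=5
CMP R5, 5  (cmp 5,5)
After step 13: R2 = 19.

19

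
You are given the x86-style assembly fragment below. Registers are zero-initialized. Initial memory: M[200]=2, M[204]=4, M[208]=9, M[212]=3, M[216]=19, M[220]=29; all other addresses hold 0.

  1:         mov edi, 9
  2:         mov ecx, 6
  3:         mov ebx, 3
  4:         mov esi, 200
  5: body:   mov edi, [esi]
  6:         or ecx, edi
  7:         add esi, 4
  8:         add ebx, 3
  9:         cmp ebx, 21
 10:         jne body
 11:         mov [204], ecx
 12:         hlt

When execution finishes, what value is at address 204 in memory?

mov edi, 9 → edi=9
mov ecx, 6 → ecx=6
mov ebx, 3 → ebx=3
mov esi, 200 → esi=200
mov edi, [esi] → edi=M[200]=2
or ecx, edi → ecx=6|2=6
add esi, 4 → esi=200+4=204
add ebx, 3 → ebx=3+3=6
cmp ebx, 21  (cmp 6,21)
jne body: taken
mov edi, [esi] → edi=M[204]=4
or ecx, edi → ecx=6|4=6
add esi, 4 → esi=204+4=208
add ebx, 3 → ebx=6+3=9
cmp ebx, 21  (cmp 9,21)
jne body: taken
mov edi, [esi] → edi=M[208]=9
or ecx, edi → ecx=6|9=15
add esi, 4 → esi=208+4=212
add ebx, 3 → ebx=9+3=12
cmp ebx, 21  (cmp 12,21)
jne body: taken
mov edi, [esi] → edi=M[212]=3
or ecx, edi → ecx=15|3=15
add esi, 4 → esi=212+4=216
add ebx, 3 → ebx=12+3=15
cmp ebx, 21  (cmp 15,21)
jne body: taken
mov edi, [esi] → edi=M[216]=19
or ecx, edi → ecx=15|19=31
add esi, 4 → esi=216+4=220
add ebx, 3 → ebx=15+3=18
cmp ebx, 21  (cmp 18,21)
jne body: taken
mov edi, [esi] → edi=M[220]=29
or ecx, edi → ecx=31|29=31
add esi, 4 → esi=220+4=224
add ebx, 3 → ebx=18+3=21
cmp ebx, 21  (cmp 21,21)
jne body: not taken
mov [204], ecx → M[204]=31
halt.

31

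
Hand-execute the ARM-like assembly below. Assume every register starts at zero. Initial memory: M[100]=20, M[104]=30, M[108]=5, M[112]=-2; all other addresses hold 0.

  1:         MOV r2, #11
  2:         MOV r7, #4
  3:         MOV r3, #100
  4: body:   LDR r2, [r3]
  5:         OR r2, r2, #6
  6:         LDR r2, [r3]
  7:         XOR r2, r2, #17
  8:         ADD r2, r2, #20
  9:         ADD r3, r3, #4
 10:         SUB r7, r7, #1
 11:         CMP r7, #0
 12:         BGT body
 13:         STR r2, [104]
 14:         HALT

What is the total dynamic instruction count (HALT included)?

41

r2=11
r7=4
r3=100
r2=M[100]=20
r2=20|6=22
r2=M[100]=20
r2=20^17=5
r2=5+20=25
r3=100+4=104
r7=4-1=3
CMP r7, #0  (cmp 3,0)
BGT body: taken
r2=M[104]=30
r2=30|6=30
r2=M[104]=30
r2=30^17=15
r2=15+20=35
r3=104+4=108
r7=3-1=2
CMP r7, #0  (cmp 2,0)
BGT body: taken
r2=M[108]=5
r2=5|6=7
r2=M[108]=5
r2=5^17=20
r2=20+20=40
r3=108+4=112
r7=2-1=1
CMP r7, #0  (cmp 1,0)
BGT body: taken
r2=M[112]=-2
r2=(-2)|6=-2
r2=M[112]=-2
r2=(-2)^17=-17
r2=(-17)+20=3
r3=112+4=116
r7=1-1=0
CMP r7, #0  (cmp 0,0)
BGT body: not taken
STR r2, [104] → M[104]=3
halt.
Total executed instructions: 41.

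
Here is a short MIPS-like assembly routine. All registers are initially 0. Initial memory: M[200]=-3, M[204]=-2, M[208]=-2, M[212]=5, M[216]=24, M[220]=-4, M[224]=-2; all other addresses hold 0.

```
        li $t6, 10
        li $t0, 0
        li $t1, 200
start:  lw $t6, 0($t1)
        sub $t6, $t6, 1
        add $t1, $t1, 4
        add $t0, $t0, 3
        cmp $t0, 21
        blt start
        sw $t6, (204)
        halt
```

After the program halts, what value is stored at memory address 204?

$t6=10
$t0=0
$t1=200
$t6=M[200]=-3
$t6=(-3)-1=-4
$t1=200+4=204
$t0=0+3=3
cmp $t0, 21  (cmp 3,21)
blt start: taken
$t6=M[204]=-2
$t6=(-2)-1=-3
$t1=204+4=208
$t0=3+3=6
cmp $t0, 21  (cmp 6,21)
blt start: taken
$t6=M[208]=-2
$t6=(-2)-1=-3
$t1=208+4=212
$t0=6+3=9
cmp $t0, 21  (cmp 9,21)
blt start: taken
$t6=M[212]=5
$t6=5-1=4
$t1=212+4=216
$t0=9+3=12
cmp $t0, 21  (cmp 12,21)
blt start: taken
$t6=M[216]=24
$t6=24-1=23
$t1=216+4=220
$t0=12+3=15
cmp $t0, 21  (cmp 15,21)
blt start: taken
$t6=M[220]=-4
$t6=(-4)-1=-5
$t1=220+4=224
$t0=15+3=18
cmp $t0, 21  (cmp 18,21)
blt start: taken
$t6=M[224]=-2
$t6=(-2)-1=-3
$t1=224+4=228
$t0=18+3=21
cmp $t0, 21  (cmp 21,21)
blt start: not taken
sw $t6, (204) → M[204]=-3
halt.

-3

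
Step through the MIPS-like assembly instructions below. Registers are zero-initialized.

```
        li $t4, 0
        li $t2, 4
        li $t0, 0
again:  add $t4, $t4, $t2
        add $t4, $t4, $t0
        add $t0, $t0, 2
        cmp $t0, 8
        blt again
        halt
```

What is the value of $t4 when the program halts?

after li $t4, 0: $t4=0
after li $t2, 4: $t2=4
after li $t0, 0: $t0=0
after add $t4, $t4, $t2: $t4=0+4=4
after add $t4, $t4, $t0: $t4=4+0=4
after add $t0, $t0, 2: $t0=0+2=2
cmp $t0, 8  (cmp 2,8)
blt again: taken
after add $t4, $t4, $t2: $t4=4+4=8
after add $t4, $t4, $t0: $t4=8+2=10
after add $t0, $t0, 2: $t0=2+2=4
cmp $t0, 8  (cmp 4,8)
blt again: taken
after add $t4, $t4, $t2: $t4=10+4=14
after add $t4, $t4, $t0: $t4=14+4=18
after add $t0, $t0, 2: $t0=4+2=6
cmp $t0, 8  (cmp 6,8)
blt again: taken
after add $t4, $t4, $t2: $t4=18+4=22
after add $t4, $t4, $t0: $t4=22+6=28
after add $t0, $t0, 2: $t0=6+2=8
cmp $t0, 8  (cmp 8,8)
blt again: not taken
halt.

28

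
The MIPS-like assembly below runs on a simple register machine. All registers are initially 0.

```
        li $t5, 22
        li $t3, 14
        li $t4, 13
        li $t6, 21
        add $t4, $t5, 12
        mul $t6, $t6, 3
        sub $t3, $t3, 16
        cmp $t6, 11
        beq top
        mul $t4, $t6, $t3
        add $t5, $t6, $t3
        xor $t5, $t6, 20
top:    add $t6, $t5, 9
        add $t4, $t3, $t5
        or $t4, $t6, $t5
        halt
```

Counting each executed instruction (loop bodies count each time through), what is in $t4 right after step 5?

$t5=22
$t3=14
$t4=13
$t6=21
$t4=22+12=34
After step 5: $t4 = 34.

34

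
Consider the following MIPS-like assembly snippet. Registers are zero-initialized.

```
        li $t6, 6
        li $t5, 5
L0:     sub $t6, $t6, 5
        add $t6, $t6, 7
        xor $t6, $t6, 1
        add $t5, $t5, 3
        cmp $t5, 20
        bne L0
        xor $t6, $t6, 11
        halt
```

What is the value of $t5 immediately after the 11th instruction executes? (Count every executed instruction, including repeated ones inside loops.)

$t6=6
$t5=5
$t6=6-5=1
$t6=1+7=8
$t6=8^1=9
$t5=5+3=8
cmp $t5, 20  (cmp 8,20)
bne L0: taken
$t6=9-5=4
$t6=4+7=11
$t6=11^1=10
After step 11: $t5 = 8.

8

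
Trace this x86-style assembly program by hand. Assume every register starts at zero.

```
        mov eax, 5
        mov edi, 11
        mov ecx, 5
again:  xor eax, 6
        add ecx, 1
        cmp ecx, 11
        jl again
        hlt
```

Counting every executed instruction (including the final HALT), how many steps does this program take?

after mov eax, 5: eax=5
after mov edi, 11: edi=11
after mov ecx, 5: ecx=5
after xor eax, 6: eax=5^6=3
after add ecx, 1: ecx=5+1=6
cmp ecx, 11  (cmp 6,11)
jl again: taken
after xor eax, 6: eax=3^6=5
after add ecx, 1: ecx=6+1=7
cmp ecx, 11  (cmp 7,11)
jl again: taken
after xor eax, 6: eax=5^6=3
after add ecx, 1: ecx=7+1=8
cmp ecx, 11  (cmp 8,11)
jl again: taken
after xor eax, 6: eax=3^6=5
after add ecx, 1: ecx=8+1=9
cmp ecx, 11  (cmp 9,11)
jl again: taken
after xor eax, 6: eax=5^6=3
after add ecx, 1: ecx=9+1=10
cmp ecx, 11  (cmp 10,11)
jl again: taken
after xor eax, 6: eax=3^6=5
after add ecx, 1: ecx=10+1=11
cmp ecx, 11  (cmp 11,11)
jl again: not taken
halt.
Total executed instructions: 28.

28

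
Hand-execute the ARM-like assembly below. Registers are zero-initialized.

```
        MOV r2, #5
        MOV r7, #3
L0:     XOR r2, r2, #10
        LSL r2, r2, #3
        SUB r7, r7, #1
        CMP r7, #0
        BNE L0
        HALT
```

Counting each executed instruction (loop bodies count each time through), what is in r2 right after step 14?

7376

after MOV r2, #5: r2=5
after MOV r7, #3: r7=3
after XOR r2, r2, #10: r2=5^10=15
after LSL r2, r2, #3: r2=15<<3=120
after SUB r7, r7, #1: r7=3-1=2
CMP r7, #0  (cmp 2,0)
BNE L0: taken
after XOR r2, r2, #10: r2=120^10=114
after LSL r2, r2, #3: r2=114<<3=912
after SUB r7, r7, #1: r7=2-1=1
CMP r7, #0  (cmp 1,0)
BNE L0: taken
after XOR r2, r2, #10: r2=912^10=922
after LSL r2, r2, #3: r2=922<<3=7376
After step 14: r2 = 7376.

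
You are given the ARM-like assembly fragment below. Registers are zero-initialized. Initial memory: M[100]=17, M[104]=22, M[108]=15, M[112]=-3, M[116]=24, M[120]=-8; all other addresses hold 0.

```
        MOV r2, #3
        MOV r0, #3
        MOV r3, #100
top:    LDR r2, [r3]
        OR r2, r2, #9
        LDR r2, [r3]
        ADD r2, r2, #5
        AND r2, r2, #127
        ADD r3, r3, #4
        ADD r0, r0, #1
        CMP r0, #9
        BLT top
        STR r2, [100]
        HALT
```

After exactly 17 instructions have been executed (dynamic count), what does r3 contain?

after MOV r2, #3: r2=3
after MOV r0, #3: r0=3
after MOV r3, #100: r3=100
after LDR r2, [r3]: r2=M[100]=17
after OR r2, r2, #9: r2=17|9=25
after LDR r2, [r3]: r2=M[100]=17
after ADD r2, r2, #5: r2=17+5=22
after AND r2, r2, #127: r2=22&127=22
after ADD r3, r3, #4: r3=100+4=104
after ADD r0, r0, #1: r0=3+1=4
CMP r0, #9  (cmp 4,9)
BLT top: taken
after LDR r2, [r3]: r2=M[104]=22
after OR r2, r2, #9: r2=22|9=31
after LDR r2, [r3]: r2=M[104]=22
after ADD r2, r2, #5: r2=22+5=27
after AND r2, r2, #127: r2=27&127=27
After step 17: r3 = 104.

104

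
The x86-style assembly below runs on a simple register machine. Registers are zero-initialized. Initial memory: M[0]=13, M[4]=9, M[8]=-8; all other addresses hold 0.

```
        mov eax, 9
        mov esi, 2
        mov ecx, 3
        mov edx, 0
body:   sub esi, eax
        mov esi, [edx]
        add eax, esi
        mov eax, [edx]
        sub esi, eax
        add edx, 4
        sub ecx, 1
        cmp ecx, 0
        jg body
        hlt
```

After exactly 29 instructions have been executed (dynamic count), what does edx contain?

eax=9
esi=2
ecx=3
edx=0
esi=2-9=-7
esi=M[0]=13
eax=9+13=22
eax=M[0]=13
esi=13-13=0
edx=0+4=4
ecx=3-1=2
cmp ecx, 0  (cmp 2,0)
jg body: taken
esi=0-13=-13
esi=M[4]=9
eax=13+9=22
eax=M[4]=9
esi=9-9=0
edx=4+4=8
ecx=2-1=1
cmp ecx, 0  (cmp 1,0)
jg body: taken
esi=0-9=-9
esi=M[8]=-8
eax=9+(-8)=1
eax=M[8]=-8
esi=(-8)-(-8)=0
edx=8+4=12
ecx=1-1=0
After step 29: edx = 12.

12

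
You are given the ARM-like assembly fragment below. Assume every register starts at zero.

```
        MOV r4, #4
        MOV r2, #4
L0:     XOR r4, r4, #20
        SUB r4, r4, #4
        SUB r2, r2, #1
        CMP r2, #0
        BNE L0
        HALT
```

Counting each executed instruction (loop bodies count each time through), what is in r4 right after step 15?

MOV r4, #4 → r4=4
MOV r2, #4 → r2=4
XOR r4, r4, #20 → r4=4^20=16
SUB r4, r4, #4 → r4=16-4=12
SUB r2, r2, #1 → r2=4-1=3
CMP r2, #0  (cmp 3,0)
BNE L0: taken
XOR r4, r4, #20 → r4=12^20=24
SUB r4, r4, #4 → r4=24-4=20
SUB r2, r2, #1 → r2=3-1=2
CMP r2, #0  (cmp 2,0)
BNE L0: taken
XOR r4, r4, #20 → r4=20^20=0
SUB r4, r4, #4 → r4=0-4=-4
SUB r2, r2, #1 → r2=2-1=1
After step 15: r4 = -4.

-4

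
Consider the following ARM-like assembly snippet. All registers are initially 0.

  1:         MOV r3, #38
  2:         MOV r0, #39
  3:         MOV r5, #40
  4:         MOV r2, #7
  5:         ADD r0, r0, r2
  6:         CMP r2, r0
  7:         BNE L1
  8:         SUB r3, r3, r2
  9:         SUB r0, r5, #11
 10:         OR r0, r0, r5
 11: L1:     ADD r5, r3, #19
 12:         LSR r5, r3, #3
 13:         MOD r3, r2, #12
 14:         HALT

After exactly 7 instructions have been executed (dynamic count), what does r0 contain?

MOV r3, #38 → r3=38
MOV r0, #39 → r0=39
MOV r5, #40 → r5=40
MOV r2, #7 → r2=7
ADD r0, r0, r2 → r0=39+7=46
CMP r2, r0  (cmp 7,46)
BNE L1: taken
After step 7: r0 = 46.

46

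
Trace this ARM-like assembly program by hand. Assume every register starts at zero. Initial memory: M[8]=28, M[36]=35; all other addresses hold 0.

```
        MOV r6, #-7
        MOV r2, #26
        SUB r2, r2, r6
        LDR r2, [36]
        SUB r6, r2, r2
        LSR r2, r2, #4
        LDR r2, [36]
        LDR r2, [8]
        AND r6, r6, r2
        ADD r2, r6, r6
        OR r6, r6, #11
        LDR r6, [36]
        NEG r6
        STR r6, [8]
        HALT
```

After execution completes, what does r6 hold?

-35

r6=-7
r2=26
r2=26-(-7)=33
r2=M[36]=35
r6=35-35=0
r2=35>>4=2
r2=M[36]=35
r2=M[8]=28
r6=0&28=0
r2=0+0=0
r6=0|11=11
r6=M[36]=35
r6=-(35)=-35
STR r6, [8] → M[8]=-35
halt.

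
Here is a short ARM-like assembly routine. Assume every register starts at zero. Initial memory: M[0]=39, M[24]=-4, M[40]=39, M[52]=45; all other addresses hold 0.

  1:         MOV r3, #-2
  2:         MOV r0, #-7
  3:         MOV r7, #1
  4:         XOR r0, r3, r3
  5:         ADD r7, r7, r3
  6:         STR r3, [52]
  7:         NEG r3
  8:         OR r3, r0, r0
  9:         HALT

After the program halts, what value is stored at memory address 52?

after MOV r3, #-2: r3=-2
after MOV r0, #-7: r0=-7
after MOV r7, #1: r7=1
after XOR r0, r3, r3: r0=(-2)^(-2)=0
after ADD r7, r7, r3: r7=1+(-2)=-1
STR r3, [52] → M[52]=-2
after NEG r3: r3=-(-2)=2
after OR r3, r0, r0: r3=0|0=0
halt.

-2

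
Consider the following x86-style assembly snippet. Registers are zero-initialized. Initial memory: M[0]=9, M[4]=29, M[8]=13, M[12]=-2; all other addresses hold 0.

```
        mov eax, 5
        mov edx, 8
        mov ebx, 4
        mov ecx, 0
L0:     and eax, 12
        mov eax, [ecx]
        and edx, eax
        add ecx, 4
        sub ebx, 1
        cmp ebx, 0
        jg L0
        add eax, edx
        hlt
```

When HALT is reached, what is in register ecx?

mov eax, 5 → eax=5
mov edx, 8 → edx=8
mov ebx, 4 → ebx=4
mov ecx, 0 → ecx=0
and eax, 12 → eax=5&12=4
mov eax, [ecx] → eax=M[0]=9
and edx, eax → edx=8&9=8
add ecx, 4 → ecx=0+4=4
sub ebx, 1 → ebx=4-1=3
cmp ebx, 0  (cmp 3,0)
jg L0: taken
and eax, 12 → eax=9&12=8
mov eax, [ecx] → eax=M[4]=29
and edx, eax → edx=8&29=8
add ecx, 4 → ecx=4+4=8
sub ebx, 1 → ebx=3-1=2
cmp ebx, 0  (cmp 2,0)
jg L0: taken
and eax, 12 → eax=29&12=12
mov eax, [ecx] → eax=M[8]=13
and edx, eax → edx=8&13=8
add ecx, 4 → ecx=8+4=12
sub ebx, 1 → ebx=2-1=1
cmp ebx, 0  (cmp 1,0)
jg L0: taken
and eax, 12 → eax=13&12=12
mov eax, [ecx] → eax=M[12]=-2
and edx, eax → edx=8&(-2)=8
add ecx, 4 → ecx=12+4=16
sub ebx, 1 → ebx=1-1=0
cmp ebx, 0  (cmp 0,0)
jg L0: not taken
add eax, edx → eax=(-2)+8=6
halt.

16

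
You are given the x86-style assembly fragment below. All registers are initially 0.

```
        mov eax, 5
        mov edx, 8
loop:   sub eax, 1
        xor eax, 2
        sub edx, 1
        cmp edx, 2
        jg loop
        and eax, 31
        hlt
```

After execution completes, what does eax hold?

3

after mov eax, 5: eax=5
after mov edx, 8: edx=8
after sub eax, 1: eax=5-1=4
after xor eax, 2: eax=4^2=6
after sub edx, 1: edx=8-1=7
cmp edx, 2  (cmp 7,2)
jg loop: taken
after sub eax, 1: eax=6-1=5
after xor eax, 2: eax=5^2=7
after sub edx, 1: edx=7-1=6
cmp edx, 2  (cmp 6,2)
jg loop: taken
after sub eax, 1: eax=7-1=6
after xor eax, 2: eax=6^2=4
after sub edx, 1: edx=6-1=5
cmp edx, 2  (cmp 5,2)
jg loop: taken
after sub eax, 1: eax=4-1=3
after xor eax, 2: eax=3^2=1
after sub edx, 1: edx=5-1=4
cmp edx, 2  (cmp 4,2)
jg loop: taken
after sub eax, 1: eax=1-1=0
after xor eax, 2: eax=0^2=2
after sub edx, 1: edx=4-1=3
cmp edx, 2  (cmp 3,2)
jg loop: taken
after sub eax, 1: eax=2-1=1
after xor eax, 2: eax=1^2=3
after sub edx, 1: edx=3-1=2
cmp edx, 2  (cmp 2,2)
jg loop: not taken
after and eax, 31: eax=3&31=3
halt.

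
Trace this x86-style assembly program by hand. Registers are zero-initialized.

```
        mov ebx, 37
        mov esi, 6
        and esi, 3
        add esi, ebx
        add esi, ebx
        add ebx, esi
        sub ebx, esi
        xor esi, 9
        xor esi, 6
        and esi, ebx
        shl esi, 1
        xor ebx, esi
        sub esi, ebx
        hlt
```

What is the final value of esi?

ebx=37
esi=6
esi=6&3=2
esi=2+37=39
esi=39+37=76
ebx=37+76=113
ebx=113-76=37
esi=76^9=69
esi=69^6=67
esi=67&37=1
esi=1<<1=2
ebx=37^2=39
esi=2-39=-37
halt.

-37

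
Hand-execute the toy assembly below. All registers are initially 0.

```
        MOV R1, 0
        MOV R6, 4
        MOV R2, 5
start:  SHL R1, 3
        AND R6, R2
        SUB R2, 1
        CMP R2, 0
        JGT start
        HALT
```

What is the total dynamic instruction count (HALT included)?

29

MOV R1, 0 → R1=0
MOV R6, 4 → R6=4
MOV R2, 5 → R2=5
SHL R1, 3 → R1=0<<3=0
AND R6, R2 → R6=4&5=4
SUB R2, 1 → R2=5-1=4
CMP R2, 0  (cmp 4,0)
JGT start: taken
SHL R1, 3 → R1=0<<3=0
AND R6, R2 → R6=4&4=4
SUB R2, 1 → R2=4-1=3
CMP R2, 0  (cmp 3,0)
JGT start: taken
SHL R1, 3 → R1=0<<3=0
AND R6, R2 → R6=4&3=0
SUB R2, 1 → R2=3-1=2
CMP R2, 0  (cmp 2,0)
JGT start: taken
SHL R1, 3 → R1=0<<3=0
AND R6, R2 → R6=0&2=0
SUB R2, 1 → R2=2-1=1
CMP R2, 0  (cmp 1,0)
JGT start: taken
SHL R1, 3 → R1=0<<3=0
AND R6, R2 → R6=0&1=0
SUB R2, 1 → R2=1-1=0
CMP R2, 0  (cmp 0,0)
JGT start: not taken
halt.
Total executed instructions: 29.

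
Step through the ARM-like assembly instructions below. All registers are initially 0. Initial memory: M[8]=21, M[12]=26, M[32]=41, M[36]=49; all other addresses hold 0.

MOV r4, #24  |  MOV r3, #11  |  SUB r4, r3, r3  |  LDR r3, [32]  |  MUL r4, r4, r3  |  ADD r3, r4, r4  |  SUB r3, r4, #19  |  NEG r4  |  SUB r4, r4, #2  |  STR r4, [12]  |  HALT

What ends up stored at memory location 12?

after MOV r4, #24: r4=24
after MOV r3, #11: r3=11
after SUB r4, r3, r3: r4=11-11=0
after LDR r3, [32]: r3=M[32]=41
after MUL r4, r4, r3: r4=0*41=0
after ADD r3, r4, r4: r3=0+0=0
after SUB r3, r4, #19: r3=0-19=-19
after NEG r4: r4=-(0)=0
after SUB r4, r4, #2: r4=0-2=-2
STR r4, [12] → M[12]=-2
halt.

-2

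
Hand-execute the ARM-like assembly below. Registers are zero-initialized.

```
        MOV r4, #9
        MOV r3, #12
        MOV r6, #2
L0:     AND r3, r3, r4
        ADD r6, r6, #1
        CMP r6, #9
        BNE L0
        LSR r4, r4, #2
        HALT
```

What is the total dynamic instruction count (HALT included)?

33

after MOV r4, #9: r4=9
after MOV r3, #12: r3=12
after MOV r6, #2: r6=2
after AND r3, r3, r4: r3=12&9=8
after ADD r6, r6, #1: r6=2+1=3
CMP r6, #9  (cmp 3,9)
BNE L0: taken
after AND r3, r3, r4: r3=8&9=8
after ADD r6, r6, #1: r6=3+1=4
CMP r6, #9  (cmp 4,9)
BNE L0: taken
after AND r3, r3, r4: r3=8&9=8
after ADD r6, r6, #1: r6=4+1=5
CMP r6, #9  (cmp 5,9)
BNE L0: taken
after AND r3, r3, r4: r3=8&9=8
after ADD r6, r6, #1: r6=5+1=6
CMP r6, #9  (cmp 6,9)
BNE L0: taken
after AND r3, r3, r4: r3=8&9=8
after ADD r6, r6, #1: r6=6+1=7
CMP r6, #9  (cmp 7,9)
BNE L0: taken
after AND r3, r3, r4: r3=8&9=8
after ADD r6, r6, #1: r6=7+1=8
CMP r6, #9  (cmp 8,9)
BNE L0: taken
after AND r3, r3, r4: r3=8&9=8
after ADD r6, r6, #1: r6=8+1=9
CMP r6, #9  (cmp 9,9)
BNE L0: not taken
after LSR r4, r4, #2: r4=9>>2=2
halt.
Total executed instructions: 33.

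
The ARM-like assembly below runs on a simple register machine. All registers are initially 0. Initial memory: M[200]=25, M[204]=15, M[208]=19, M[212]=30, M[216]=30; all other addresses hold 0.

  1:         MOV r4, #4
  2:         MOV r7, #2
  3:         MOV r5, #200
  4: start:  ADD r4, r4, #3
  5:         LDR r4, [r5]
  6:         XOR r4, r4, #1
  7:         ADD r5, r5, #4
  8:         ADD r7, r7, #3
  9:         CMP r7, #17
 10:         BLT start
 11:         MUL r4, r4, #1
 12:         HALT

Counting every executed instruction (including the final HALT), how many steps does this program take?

MOV r4, #4 → r4=4
MOV r7, #2 → r7=2
MOV r5, #200 → r5=200
ADD r4, r4, #3 → r4=4+3=7
LDR r4, [r5] → r4=M[200]=25
XOR r4, r4, #1 → r4=25^1=24
ADD r5, r5, #4 → r5=200+4=204
ADD r7, r7, #3 → r7=2+3=5
CMP r7, #17  (cmp 5,17)
BLT start: taken
ADD r4, r4, #3 → r4=24+3=27
LDR r4, [r5] → r4=M[204]=15
XOR r4, r4, #1 → r4=15^1=14
ADD r5, r5, #4 → r5=204+4=208
ADD r7, r7, #3 → r7=5+3=8
CMP r7, #17  (cmp 8,17)
BLT start: taken
ADD r4, r4, #3 → r4=14+3=17
LDR r4, [r5] → r4=M[208]=19
XOR r4, r4, #1 → r4=19^1=18
ADD r5, r5, #4 → r5=208+4=212
ADD r7, r7, #3 → r7=8+3=11
CMP r7, #17  (cmp 11,17)
BLT start: taken
ADD r4, r4, #3 → r4=18+3=21
LDR r4, [r5] → r4=M[212]=30
XOR r4, r4, #1 → r4=30^1=31
ADD r5, r5, #4 → r5=212+4=216
ADD r7, r7, #3 → r7=11+3=14
CMP r7, #17  (cmp 14,17)
BLT start: taken
ADD r4, r4, #3 → r4=31+3=34
LDR r4, [r5] → r4=M[216]=30
XOR r4, r4, #1 → r4=30^1=31
ADD r5, r5, #4 → r5=216+4=220
ADD r7, r7, #3 → r7=14+3=17
CMP r7, #17  (cmp 17,17)
BLT start: not taken
MUL r4, r4, #1 → r4=31*1=31
halt.
Total executed instructions: 40.

40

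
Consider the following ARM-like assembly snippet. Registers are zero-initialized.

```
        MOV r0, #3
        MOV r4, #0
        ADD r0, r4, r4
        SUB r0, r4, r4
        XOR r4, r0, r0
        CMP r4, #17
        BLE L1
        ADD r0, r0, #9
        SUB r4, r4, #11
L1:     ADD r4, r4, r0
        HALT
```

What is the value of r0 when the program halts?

0

after MOV r0, #3: r0=3
after MOV r4, #0: r4=0
after ADD r0, r4, r4: r0=0+0=0
after SUB r0, r4, r4: r0=0-0=0
after XOR r4, r0, r0: r4=0^0=0
CMP r4, #17  (cmp 0,17)
BLE L1: taken
after ADD r4, r4, r0: r4=0+0=0
halt.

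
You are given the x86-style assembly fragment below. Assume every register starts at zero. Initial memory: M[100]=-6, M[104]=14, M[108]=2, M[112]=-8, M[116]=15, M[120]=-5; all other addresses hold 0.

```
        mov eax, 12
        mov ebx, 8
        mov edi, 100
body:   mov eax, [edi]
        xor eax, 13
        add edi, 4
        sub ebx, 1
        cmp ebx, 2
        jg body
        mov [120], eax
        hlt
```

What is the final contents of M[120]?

-10

mov eax, 12 → eax=12
mov ebx, 8 → ebx=8
mov edi, 100 → edi=100
mov eax, [edi] → eax=M[100]=-6
xor eax, 13 → eax=(-6)^13=-9
add edi, 4 → edi=100+4=104
sub ebx, 1 → ebx=8-1=7
cmp ebx, 2  (cmp 7,2)
jg body: taken
mov eax, [edi] → eax=M[104]=14
xor eax, 13 → eax=14^13=3
add edi, 4 → edi=104+4=108
sub ebx, 1 → ebx=7-1=6
cmp ebx, 2  (cmp 6,2)
jg body: taken
mov eax, [edi] → eax=M[108]=2
xor eax, 13 → eax=2^13=15
add edi, 4 → edi=108+4=112
sub ebx, 1 → ebx=6-1=5
cmp ebx, 2  (cmp 5,2)
jg body: taken
mov eax, [edi] → eax=M[112]=-8
xor eax, 13 → eax=(-8)^13=-11
add edi, 4 → edi=112+4=116
sub ebx, 1 → ebx=5-1=4
cmp ebx, 2  (cmp 4,2)
jg body: taken
mov eax, [edi] → eax=M[116]=15
xor eax, 13 → eax=15^13=2
add edi, 4 → edi=116+4=120
sub ebx, 1 → ebx=4-1=3
cmp ebx, 2  (cmp 3,2)
jg body: taken
mov eax, [edi] → eax=M[120]=-5
xor eax, 13 → eax=(-5)^13=-10
add edi, 4 → edi=120+4=124
sub ebx, 1 → ebx=3-1=2
cmp ebx, 2  (cmp 2,2)
jg body: not taken
mov [120], eax → M[120]=-10
halt.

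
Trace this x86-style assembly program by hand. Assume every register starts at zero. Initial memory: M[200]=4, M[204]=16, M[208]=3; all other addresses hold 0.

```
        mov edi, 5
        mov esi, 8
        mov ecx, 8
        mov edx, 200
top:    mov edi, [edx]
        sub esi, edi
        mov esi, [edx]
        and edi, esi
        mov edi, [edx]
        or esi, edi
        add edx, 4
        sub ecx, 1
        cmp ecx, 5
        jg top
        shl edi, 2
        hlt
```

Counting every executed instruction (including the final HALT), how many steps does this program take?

36

after mov edi, 5: edi=5
after mov esi, 8: esi=8
after mov ecx, 8: ecx=8
after mov edx, 200: edx=200
after mov edi, [edx]: edi=M[200]=4
after sub esi, edi: esi=8-4=4
after mov esi, [edx]: esi=M[200]=4
after and edi, esi: edi=4&4=4
after mov edi, [edx]: edi=M[200]=4
after or esi, edi: esi=4|4=4
after add edx, 4: edx=200+4=204
after sub ecx, 1: ecx=8-1=7
cmp ecx, 5  (cmp 7,5)
jg top: taken
after mov edi, [edx]: edi=M[204]=16
after sub esi, edi: esi=4-16=-12
after mov esi, [edx]: esi=M[204]=16
after and edi, esi: edi=16&16=16
after mov edi, [edx]: edi=M[204]=16
after or esi, edi: esi=16|16=16
after add edx, 4: edx=204+4=208
after sub ecx, 1: ecx=7-1=6
cmp ecx, 5  (cmp 6,5)
jg top: taken
after mov edi, [edx]: edi=M[208]=3
after sub esi, edi: esi=16-3=13
after mov esi, [edx]: esi=M[208]=3
after and edi, esi: edi=3&3=3
after mov edi, [edx]: edi=M[208]=3
after or esi, edi: esi=3|3=3
after add edx, 4: edx=208+4=212
after sub ecx, 1: ecx=6-1=5
cmp ecx, 5  (cmp 5,5)
jg top: not taken
after shl edi, 2: edi=3<<2=12
halt.
Total executed instructions: 36.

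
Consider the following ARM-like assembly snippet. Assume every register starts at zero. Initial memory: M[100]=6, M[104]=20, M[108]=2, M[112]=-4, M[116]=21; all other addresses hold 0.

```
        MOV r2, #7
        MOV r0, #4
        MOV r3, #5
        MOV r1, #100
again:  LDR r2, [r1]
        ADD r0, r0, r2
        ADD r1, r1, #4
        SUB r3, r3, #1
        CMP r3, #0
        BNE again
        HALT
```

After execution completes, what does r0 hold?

49

after MOV r2, #7: r2=7
after MOV r0, #4: r0=4
after MOV r3, #5: r3=5
after MOV r1, #100: r1=100
after LDR r2, [r1]: r2=M[100]=6
after ADD r0, r0, r2: r0=4+6=10
after ADD r1, r1, #4: r1=100+4=104
after SUB r3, r3, #1: r3=5-1=4
CMP r3, #0  (cmp 4,0)
BNE again: taken
after LDR r2, [r1]: r2=M[104]=20
after ADD r0, r0, r2: r0=10+20=30
after ADD r1, r1, #4: r1=104+4=108
after SUB r3, r3, #1: r3=4-1=3
CMP r3, #0  (cmp 3,0)
BNE again: taken
after LDR r2, [r1]: r2=M[108]=2
after ADD r0, r0, r2: r0=30+2=32
after ADD r1, r1, #4: r1=108+4=112
after SUB r3, r3, #1: r3=3-1=2
CMP r3, #0  (cmp 2,0)
BNE again: taken
after LDR r2, [r1]: r2=M[112]=-4
after ADD r0, r0, r2: r0=32+(-4)=28
after ADD r1, r1, #4: r1=112+4=116
after SUB r3, r3, #1: r3=2-1=1
CMP r3, #0  (cmp 1,0)
BNE again: taken
after LDR r2, [r1]: r2=M[116]=21
after ADD r0, r0, r2: r0=28+21=49
after ADD r1, r1, #4: r1=116+4=120
after SUB r3, r3, #1: r3=1-1=0
CMP r3, #0  (cmp 0,0)
BNE again: not taken
halt.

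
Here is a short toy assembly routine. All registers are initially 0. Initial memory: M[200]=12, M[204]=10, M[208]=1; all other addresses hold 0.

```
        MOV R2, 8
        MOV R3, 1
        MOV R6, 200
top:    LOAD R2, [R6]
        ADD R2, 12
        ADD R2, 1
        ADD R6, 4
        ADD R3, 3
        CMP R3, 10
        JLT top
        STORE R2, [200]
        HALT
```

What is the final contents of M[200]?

14

R2=8
R3=1
R6=200
R2=M[200]=12
R2=12+12=24
R2=24+1=25
R6=200+4=204
R3=1+3=4
CMP R3, 10  (cmp 4,10)
JLT top: taken
R2=M[204]=10
R2=10+12=22
R2=22+1=23
R6=204+4=208
R3=4+3=7
CMP R3, 10  (cmp 7,10)
JLT top: taken
R2=M[208]=1
R2=1+12=13
R2=13+1=14
R6=208+4=212
R3=7+3=10
CMP R3, 10  (cmp 10,10)
JLT top: not taken
STORE R2, [200] → M[200]=14
halt.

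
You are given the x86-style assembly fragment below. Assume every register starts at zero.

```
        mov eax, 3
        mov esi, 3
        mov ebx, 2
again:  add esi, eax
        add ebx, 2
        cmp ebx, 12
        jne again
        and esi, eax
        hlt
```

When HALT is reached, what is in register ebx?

12

after mov eax, 3: eax=3
after mov esi, 3: esi=3
after mov ebx, 2: ebx=2
after add esi, eax: esi=3+3=6
after add ebx, 2: ebx=2+2=4
cmp ebx, 12  (cmp 4,12)
jne again: taken
after add esi, eax: esi=6+3=9
after add ebx, 2: ebx=4+2=6
cmp ebx, 12  (cmp 6,12)
jne again: taken
after add esi, eax: esi=9+3=12
after add ebx, 2: ebx=6+2=8
cmp ebx, 12  (cmp 8,12)
jne again: taken
after add esi, eax: esi=12+3=15
after add ebx, 2: ebx=8+2=10
cmp ebx, 12  (cmp 10,12)
jne again: taken
after add esi, eax: esi=15+3=18
after add ebx, 2: ebx=10+2=12
cmp ebx, 12  (cmp 12,12)
jne again: not taken
after and esi, eax: esi=18&3=2
halt.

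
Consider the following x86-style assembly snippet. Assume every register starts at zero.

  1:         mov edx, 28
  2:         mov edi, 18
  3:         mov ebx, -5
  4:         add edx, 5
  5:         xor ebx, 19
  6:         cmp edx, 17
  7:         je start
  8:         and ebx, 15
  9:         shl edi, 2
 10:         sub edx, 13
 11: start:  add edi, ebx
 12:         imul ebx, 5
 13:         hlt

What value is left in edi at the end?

mov edx, 28 → edx=28
mov edi, 18 → edi=18
mov ebx, -5 → ebx=-5
add edx, 5 → edx=28+5=33
xor ebx, 19 → ebx=(-5)^19=-24
cmp edx, 17  (cmp 33,17)
je start: not taken
and ebx, 15 → ebx=(-24)&15=8
shl edi, 2 → edi=18<<2=72
sub edx, 13 → edx=33-13=20
add edi, ebx → edi=72+8=80
imul ebx, 5 → ebx=8*5=40
halt.

80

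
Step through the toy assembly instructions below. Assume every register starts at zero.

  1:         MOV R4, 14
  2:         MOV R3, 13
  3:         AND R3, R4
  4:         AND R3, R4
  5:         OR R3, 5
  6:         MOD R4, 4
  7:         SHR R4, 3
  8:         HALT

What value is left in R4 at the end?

after MOV R4, 14: R4=14
after MOV R3, 13: R3=13
after AND R3, R4: R3=13&14=12
after AND R3, R4: R3=12&14=12
after OR R3, 5: R3=12|5=13
after MOD R4, 4: R4=14%4=2
after SHR R4, 3: R4=2>>3=0
halt.

0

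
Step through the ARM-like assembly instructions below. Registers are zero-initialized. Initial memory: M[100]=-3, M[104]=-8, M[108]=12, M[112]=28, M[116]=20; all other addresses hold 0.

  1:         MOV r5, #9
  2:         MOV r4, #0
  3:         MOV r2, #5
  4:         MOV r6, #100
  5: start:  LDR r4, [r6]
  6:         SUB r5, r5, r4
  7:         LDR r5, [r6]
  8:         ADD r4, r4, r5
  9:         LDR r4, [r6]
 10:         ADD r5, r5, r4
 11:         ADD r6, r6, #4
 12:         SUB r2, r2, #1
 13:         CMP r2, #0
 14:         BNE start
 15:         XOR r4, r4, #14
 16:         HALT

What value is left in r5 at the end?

after MOV r5, #9: r5=9
after MOV r4, #0: r4=0
after MOV r2, #5: r2=5
after MOV r6, #100: r6=100
after LDR r4, [r6]: r4=M[100]=-3
after SUB r5, r5, r4: r5=9-(-3)=12
after LDR r5, [r6]: r5=M[100]=-3
after ADD r4, r4, r5: r4=(-3)+(-3)=-6
after LDR r4, [r6]: r4=M[100]=-3
after ADD r5, r5, r4: r5=(-3)+(-3)=-6
after ADD r6, r6, #4: r6=100+4=104
after SUB r2, r2, #1: r2=5-1=4
CMP r2, #0  (cmp 4,0)
BNE start: taken
after LDR r4, [r6]: r4=M[104]=-8
after SUB r5, r5, r4: r5=(-6)-(-8)=2
after LDR r5, [r6]: r5=M[104]=-8
after ADD r4, r4, r5: r4=(-8)+(-8)=-16
after LDR r4, [r6]: r4=M[104]=-8
after ADD r5, r5, r4: r5=(-8)+(-8)=-16
after ADD r6, r6, #4: r6=104+4=108
after SUB r2, r2, #1: r2=4-1=3
CMP r2, #0  (cmp 3,0)
BNE start: taken
after LDR r4, [r6]: r4=M[108]=12
after SUB r5, r5, r4: r5=(-16)-12=-28
after LDR r5, [r6]: r5=M[108]=12
after ADD r4, r4, r5: r4=12+12=24
after LDR r4, [r6]: r4=M[108]=12
after ADD r5, r5, r4: r5=12+12=24
after ADD r6, r6, #4: r6=108+4=112
after SUB r2, r2, #1: r2=3-1=2
CMP r2, #0  (cmp 2,0)
BNE start: taken
after LDR r4, [r6]: r4=M[112]=28
after SUB r5, r5, r4: r5=24-28=-4
after LDR r5, [r6]: r5=M[112]=28
after ADD r4, r4, r5: r4=28+28=56
after LDR r4, [r6]: r4=M[112]=28
after ADD r5, r5, r4: r5=28+28=56
after ADD r6, r6, #4: r6=112+4=116
after SUB r2, r2, #1: r2=2-1=1
CMP r2, #0  (cmp 1,0)
BNE start: taken
after LDR r4, [r6]: r4=M[116]=20
after SUB r5, r5, r4: r5=56-20=36
after LDR r5, [r6]: r5=M[116]=20
after ADD r4, r4, r5: r4=20+20=40
after LDR r4, [r6]: r4=M[116]=20
after ADD r5, r5, r4: r5=20+20=40
after ADD r6, r6, #4: r6=116+4=120
after SUB r2, r2, #1: r2=1-1=0
CMP r2, #0  (cmp 0,0)
BNE start: not taken
after XOR r4, r4, #14: r4=20^14=26
halt.

40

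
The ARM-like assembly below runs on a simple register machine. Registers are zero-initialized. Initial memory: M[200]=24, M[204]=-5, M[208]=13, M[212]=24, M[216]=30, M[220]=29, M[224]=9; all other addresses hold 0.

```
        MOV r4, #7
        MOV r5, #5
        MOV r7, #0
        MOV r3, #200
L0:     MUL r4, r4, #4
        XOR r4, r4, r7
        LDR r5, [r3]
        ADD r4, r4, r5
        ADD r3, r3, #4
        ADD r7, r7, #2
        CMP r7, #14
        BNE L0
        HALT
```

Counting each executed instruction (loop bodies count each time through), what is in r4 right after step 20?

205

MOV r4, #7 → r4=7
MOV r5, #5 → r5=5
MOV r7, #0 → r7=0
MOV r3, #200 → r3=200
MUL r4, r4, #4 → r4=7*4=28
XOR r4, r4, r7 → r4=28^0=28
LDR r5, [r3] → r5=M[200]=24
ADD r4, r4, r5 → r4=28+24=52
ADD r3, r3, #4 → r3=200+4=204
ADD r7, r7, #2 → r7=0+2=2
CMP r7, #14  (cmp 2,14)
BNE L0: taken
MUL r4, r4, #4 → r4=52*4=208
XOR r4, r4, r7 → r4=208^2=210
LDR r5, [r3] → r5=M[204]=-5
ADD r4, r4, r5 → r4=210+(-5)=205
ADD r3, r3, #4 → r3=204+4=208
ADD r7, r7, #2 → r7=2+2=4
CMP r7, #14  (cmp 4,14)
BNE L0: taken
After step 20: r4 = 205.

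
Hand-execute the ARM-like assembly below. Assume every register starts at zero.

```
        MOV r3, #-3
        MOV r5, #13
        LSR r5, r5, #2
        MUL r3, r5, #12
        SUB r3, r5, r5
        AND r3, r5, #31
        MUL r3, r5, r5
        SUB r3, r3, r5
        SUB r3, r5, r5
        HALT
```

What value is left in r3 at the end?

0

after MOV r3, #-3: r3=-3
after MOV r5, #13: r5=13
after LSR r5, r5, #2: r5=13>>2=3
after MUL r3, r5, #12: r3=3*12=36
after SUB r3, r5, r5: r3=3-3=0
after AND r3, r5, #31: r3=3&31=3
after MUL r3, r5, r5: r3=3*3=9
after SUB r3, r3, r5: r3=9-3=6
after SUB r3, r5, r5: r3=3-3=0
halt.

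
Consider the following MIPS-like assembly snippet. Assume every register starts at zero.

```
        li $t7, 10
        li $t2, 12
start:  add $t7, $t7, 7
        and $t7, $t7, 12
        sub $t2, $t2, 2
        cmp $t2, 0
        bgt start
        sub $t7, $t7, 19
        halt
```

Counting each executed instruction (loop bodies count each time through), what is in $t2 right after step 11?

after li $t7, 10: $t7=10
after li $t2, 12: $t2=12
after add $t7, $t7, 7: $t7=10+7=17
after and $t7, $t7, 12: $t7=17&12=0
after sub $t2, $t2, 2: $t2=12-2=10
cmp $t2, 0  (cmp 10,0)
bgt start: taken
after add $t7, $t7, 7: $t7=0+7=7
after and $t7, $t7, 12: $t7=7&12=4
after sub $t2, $t2, 2: $t2=10-2=8
cmp $t2, 0  (cmp 8,0)
After step 11: $t2 = 8.

8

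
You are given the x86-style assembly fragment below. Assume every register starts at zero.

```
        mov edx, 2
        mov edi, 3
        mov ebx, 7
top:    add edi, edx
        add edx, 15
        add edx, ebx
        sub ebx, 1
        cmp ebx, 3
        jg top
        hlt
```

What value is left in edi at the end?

after mov edx, 2: edx=2
after mov edi, 3: edi=3
after mov ebx, 7: ebx=7
after add edi, edx: edi=3+2=5
after add edx, 15: edx=2+15=17
after add edx, ebx: edx=17+7=24
after sub ebx, 1: ebx=7-1=6
cmp ebx, 3  (cmp 6,3)
jg top: taken
after add edi, edx: edi=5+24=29
after add edx, 15: edx=24+15=39
after add edx, ebx: edx=39+6=45
after sub ebx, 1: ebx=6-1=5
cmp ebx, 3  (cmp 5,3)
jg top: taken
after add edi, edx: edi=29+45=74
after add edx, 15: edx=45+15=60
after add edx, ebx: edx=60+5=65
after sub ebx, 1: ebx=5-1=4
cmp ebx, 3  (cmp 4,3)
jg top: taken
after add edi, edx: edi=74+65=139
after add edx, 15: edx=65+15=80
after add edx, ebx: edx=80+4=84
after sub ebx, 1: ebx=4-1=3
cmp ebx, 3  (cmp 3,3)
jg top: not taken
halt.

139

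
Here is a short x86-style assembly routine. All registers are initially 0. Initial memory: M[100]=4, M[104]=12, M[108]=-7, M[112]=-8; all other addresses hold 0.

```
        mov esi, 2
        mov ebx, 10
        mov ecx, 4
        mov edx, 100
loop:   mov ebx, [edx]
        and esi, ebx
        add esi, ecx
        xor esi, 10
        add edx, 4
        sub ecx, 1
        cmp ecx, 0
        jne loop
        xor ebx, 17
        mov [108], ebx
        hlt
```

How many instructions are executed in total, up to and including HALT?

esi=2
ebx=10
ecx=4
edx=100
ebx=M[100]=4
esi=2&4=0
esi=0+4=4
esi=4^10=14
edx=100+4=104
ecx=4-1=3
cmp ecx, 0  (cmp 3,0)
jne loop: taken
ebx=M[104]=12
esi=14&12=12
esi=12+3=15
esi=15^10=5
edx=104+4=108
ecx=3-1=2
cmp ecx, 0  (cmp 2,0)
jne loop: taken
ebx=M[108]=-7
esi=5&(-7)=1
esi=1+2=3
esi=3^10=9
edx=108+4=112
ecx=2-1=1
cmp ecx, 0  (cmp 1,0)
jne loop: taken
ebx=M[112]=-8
esi=9&(-8)=8
esi=8+1=9
esi=9^10=3
edx=112+4=116
ecx=1-1=0
cmp ecx, 0  (cmp 0,0)
jne loop: not taken
ebx=(-8)^17=-23
mov [108], ebx → M[108]=-23
halt.
Total executed instructions: 39.

39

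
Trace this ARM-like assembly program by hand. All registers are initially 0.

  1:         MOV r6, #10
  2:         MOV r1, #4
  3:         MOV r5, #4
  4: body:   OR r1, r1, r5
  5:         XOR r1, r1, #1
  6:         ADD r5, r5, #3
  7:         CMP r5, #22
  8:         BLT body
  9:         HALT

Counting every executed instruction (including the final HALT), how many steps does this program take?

34

after MOV r6, #10: r6=10
after MOV r1, #4: r1=4
after MOV r5, #4: r5=4
after OR r1, r1, r5: r1=4|4=4
after XOR r1, r1, #1: r1=4^1=5
after ADD r5, r5, #3: r5=4+3=7
CMP r5, #22  (cmp 7,22)
BLT body: taken
after OR r1, r1, r5: r1=5|7=7
after XOR r1, r1, #1: r1=7^1=6
after ADD r5, r5, #3: r5=7+3=10
CMP r5, #22  (cmp 10,22)
BLT body: taken
after OR r1, r1, r5: r1=6|10=14
after XOR r1, r1, #1: r1=14^1=15
after ADD r5, r5, #3: r5=10+3=13
CMP r5, #22  (cmp 13,22)
BLT body: taken
after OR r1, r1, r5: r1=15|13=15
after XOR r1, r1, #1: r1=15^1=14
after ADD r5, r5, #3: r5=13+3=16
CMP r5, #22  (cmp 16,22)
BLT body: taken
after OR r1, r1, r5: r1=14|16=30
after XOR r1, r1, #1: r1=30^1=31
after ADD r5, r5, #3: r5=16+3=19
CMP r5, #22  (cmp 19,22)
BLT body: taken
after OR r1, r1, r5: r1=31|19=31
after XOR r1, r1, #1: r1=31^1=30
after ADD r5, r5, #3: r5=19+3=22
CMP r5, #22  (cmp 22,22)
BLT body: not taken
halt.
Total executed instructions: 34.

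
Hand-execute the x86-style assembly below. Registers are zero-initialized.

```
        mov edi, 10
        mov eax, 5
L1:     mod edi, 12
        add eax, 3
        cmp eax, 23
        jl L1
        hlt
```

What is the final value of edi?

10

after mov edi, 10: edi=10
after mov eax, 5: eax=5
after mod edi, 12: edi=10%12=10
after add eax, 3: eax=5+3=8
cmp eax, 23  (cmp 8,23)
jl L1: taken
after mod edi, 12: edi=10%12=10
after add eax, 3: eax=8+3=11
cmp eax, 23  (cmp 11,23)
jl L1: taken
after mod edi, 12: edi=10%12=10
after add eax, 3: eax=11+3=14
cmp eax, 23  (cmp 14,23)
jl L1: taken
after mod edi, 12: edi=10%12=10
after add eax, 3: eax=14+3=17
cmp eax, 23  (cmp 17,23)
jl L1: taken
after mod edi, 12: edi=10%12=10
after add eax, 3: eax=17+3=20
cmp eax, 23  (cmp 20,23)
jl L1: taken
after mod edi, 12: edi=10%12=10
after add eax, 3: eax=20+3=23
cmp eax, 23  (cmp 23,23)
jl L1: not taken
halt.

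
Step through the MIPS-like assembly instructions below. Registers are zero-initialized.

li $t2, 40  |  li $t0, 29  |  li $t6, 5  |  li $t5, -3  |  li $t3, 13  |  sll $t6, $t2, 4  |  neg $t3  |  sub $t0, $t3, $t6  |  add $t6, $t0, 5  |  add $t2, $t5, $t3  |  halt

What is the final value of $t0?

-653

after li $t2, 40: $t2=40
after li $t0, 29: $t0=29
after li $t6, 5: $t6=5
after li $t5, -3: $t5=-3
after li $t3, 13: $t3=13
after sll $t6, $t2, 4: $t6=40<<4=640
after neg $t3: $t3=-(13)=-13
after sub $t0, $t3, $t6: $t0=(-13)-640=-653
after add $t6, $t0, 5: $t6=(-653)+5=-648
after add $t2, $t5, $t3: $t2=(-3)+(-13)=-16
halt.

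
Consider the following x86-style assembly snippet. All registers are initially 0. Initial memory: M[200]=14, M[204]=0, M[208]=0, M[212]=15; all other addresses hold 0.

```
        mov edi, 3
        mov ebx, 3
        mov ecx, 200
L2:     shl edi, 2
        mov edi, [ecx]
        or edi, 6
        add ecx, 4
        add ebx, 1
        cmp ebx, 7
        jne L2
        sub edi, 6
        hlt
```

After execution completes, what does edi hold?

mov edi, 3 → edi=3
mov ebx, 3 → ebx=3
mov ecx, 200 → ecx=200
shl edi, 2 → edi=3<<2=12
mov edi, [ecx] → edi=M[200]=14
or edi, 6 → edi=14|6=14
add ecx, 4 → ecx=200+4=204
add ebx, 1 → ebx=3+1=4
cmp ebx, 7  (cmp 4,7)
jne L2: taken
shl edi, 2 → edi=14<<2=56
mov edi, [ecx] → edi=M[204]=0
or edi, 6 → edi=0|6=6
add ecx, 4 → ecx=204+4=208
add ebx, 1 → ebx=4+1=5
cmp ebx, 7  (cmp 5,7)
jne L2: taken
shl edi, 2 → edi=6<<2=24
mov edi, [ecx] → edi=M[208]=0
or edi, 6 → edi=0|6=6
add ecx, 4 → ecx=208+4=212
add ebx, 1 → ebx=5+1=6
cmp ebx, 7  (cmp 6,7)
jne L2: taken
shl edi, 2 → edi=6<<2=24
mov edi, [ecx] → edi=M[212]=15
or edi, 6 → edi=15|6=15
add ecx, 4 → ecx=212+4=216
add ebx, 1 → ebx=6+1=7
cmp ebx, 7  (cmp 7,7)
jne L2: not taken
sub edi, 6 → edi=15-6=9
halt.

9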